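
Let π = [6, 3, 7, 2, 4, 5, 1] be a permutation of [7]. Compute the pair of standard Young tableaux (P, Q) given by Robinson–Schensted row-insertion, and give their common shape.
P = [1, 4, 5] / [2, 7] / [3] / [6];  Q = [1, 3, 6] / [2, 5] / [4] / [7];  common shape = (3, 2, 1, 1)

Row-insert the values π_1, π_2, … into P one at a time, bumping the leftmost entry strictly greater than the inserted value down to the next row. The recording tableau Q records, in position (i, j), the step at which that cell was added to P.
  Insert 6 (step 1): P = [6];  Q = [1]
  Insert 3 (step 2): P = [3] / [6];  Q = [1] / [2]
  Insert 7 (step 3): P = [3, 7] / [6];  Q = [1, 3] / [2]
  Insert 2 (step 4): P = [2, 7] / [3] / [6];  Q = [1, 3] / [2] / [4]
  Insert 4 (step 5): P = [2, 4] / [3, 7] / [6];  Q = [1, 3] / [2, 5] / [4]
  Insert 5 (step 6): P = [2, 4, 5] / [3, 7] / [6];  Q = [1, 3, 6] / [2, 5] / [4]
  Insert 1 (step 7): P = [1, 4, 5] / [2, 7] / [3] / [6];  Q = [1, 3, 6] / [2, 5] / [4] / [7]
Final shape: (3, 2, 1, 1).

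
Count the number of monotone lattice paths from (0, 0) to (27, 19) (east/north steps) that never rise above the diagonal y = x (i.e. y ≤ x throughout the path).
Number of paths = 1335293573130

By the reflection principle (André's argument), the number of monotone paths to (27, 19) with n ≤ m that never go above y = x is C(46, 27) − C(46, 28) = 4154246671960 − 2818953098830 = 1335293573130.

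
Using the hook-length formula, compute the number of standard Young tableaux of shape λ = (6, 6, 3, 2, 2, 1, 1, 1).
# SYT of shape (6, 6, 3, 2, 2, 1, 1, 1) = 2010820350

Hook-length formula: f^λ = n! / Π hook(c), product over all cells c of the Young diagram. For λ = (6, 6, 3, 2, 2, 1, 1, 1), n = 22 boxes. Hook lengths by row (left-to-right, top-to-bottom): [13, 9, 6, 4, 3, 2]; [12, 8, 5, 3, 2, 1]; [8, 4, 1]; [6, 2]; [5, 1]; [3]; [2]; [1]. Product of hooks = 558976204800. So f^λ = 22! / 558976204800 = 1124000727777607680000 / 558976204800 = 2010820350.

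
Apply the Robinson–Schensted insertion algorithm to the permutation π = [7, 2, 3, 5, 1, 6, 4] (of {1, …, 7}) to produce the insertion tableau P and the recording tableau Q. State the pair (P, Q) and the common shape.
P = [1, 3, 4, 6] / [2, 5] / [7];  Q = [1, 3, 4, 6] / [2, 7] / [5];  common shape = (4, 2, 1)

Row-insert the values π_1, π_2, … into P one at a time, bumping the leftmost entry strictly greater than the inserted value down to the next row. The recording tableau Q records, in position (i, j), the step at which that cell was added to P.
  Insert 7 (step 1): P = [7];  Q = [1]
  Insert 2 (step 2): P = [2] / [7];  Q = [1] / [2]
  Insert 3 (step 3): P = [2, 3] / [7];  Q = [1, 3] / [2]
  Insert 5 (step 4): P = [2, 3, 5] / [7];  Q = [1, 3, 4] / [2]
  Insert 1 (step 5): P = [1, 3, 5] / [2] / [7];  Q = [1, 3, 4] / [2] / [5]
  Insert 6 (step 6): P = [1, 3, 5, 6] / [2] / [7];  Q = [1, 3, 4, 6] / [2] / [5]
  Insert 4 (step 7): P = [1, 3, 4, 6] / [2, 5] / [7];  Q = [1, 3, 4, 6] / [2, 7] / [5]
Final shape: (4, 2, 1).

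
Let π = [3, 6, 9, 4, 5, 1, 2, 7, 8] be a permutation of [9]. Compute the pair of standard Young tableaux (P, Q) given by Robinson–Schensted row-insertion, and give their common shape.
P = [1, 2, 5, 7, 8] / [3, 4] / [6, 9];  Q = [1, 2, 3, 8, 9] / [4, 5] / [6, 7];  common shape = (5, 2, 2)

Row-insert the values π_1, π_2, … into P one at a time, bumping the leftmost entry strictly greater than the inserted value down to the next row. The recording tableau Q records, in position (i, j), the step at which that cell was added to P.
  Insert 3 (step 1): P = [3];  Q = [1]
  Insert 6 (step 2): P = [3, 6];  Q = [1, 2]
  Insert 9 (step 3): P = [3, 6, 9];  Q = [1, 2, 3]
  Insert 4 (step 4): P = [3, 4, 9] / [6];  Q = [1, 2, 3] / [4]
  Insert 5 (step 5): P = [3, 4, 5] / [6, 9];  Q = [1, 2, 3] / [4, 5]
  Insert 1 (step 6): P = [1, 4, 5] / [3, 9] / [6];  Q = [1, 2, 3] / [4, 5] / [6]
  Insert 2 (step 7): P = [1, 2, 5] / [3, 4] / [6, 9];  Q = [1, 2, 3] / [4, 5] / [6, 7]
  Insert 7 (step 8): P = [1, 2, 5, 7] / [3, 4] / [6, 9];  Q = [1, 2, 3, 8] / [4, 5] / [6, 7]
  Insert 8 (step 9): P = [1, 2, 5, 7, 8] / [3, 4] / [6, 9];  Q = [1, 2, 3, 8, 9] / [4, 5] / [6, 7]
Final shape: (5, 2, 2).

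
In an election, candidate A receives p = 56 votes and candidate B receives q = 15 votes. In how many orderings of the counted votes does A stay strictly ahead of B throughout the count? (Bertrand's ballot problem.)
Strict-lead orderings = 528226935551704

Total orderings of the 71 votes with 56 for A: C(71, 56) = 914734449370024. By the Bertrand ballot formula (Cycle Lemma / reflection principle), the number of orderings in which A is strictly ahead of B throughout is (p − q)/(p + q) · C(p + q, p) = (56 − 15)/(56 + 15) · 914734449370024 = 528226935551704.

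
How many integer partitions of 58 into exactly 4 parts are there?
p(58, 4 parts) = 1425

Partitions of n into exactly k parts are in bijection with partitions of n − k into at most k parts (subtract 1 from each part). So p(58, exactly 4) = p(54, parts ≤ 4). Computing via the recurrence p(m, j) = p(m, j−1) + p(m−j, j) gives 1425.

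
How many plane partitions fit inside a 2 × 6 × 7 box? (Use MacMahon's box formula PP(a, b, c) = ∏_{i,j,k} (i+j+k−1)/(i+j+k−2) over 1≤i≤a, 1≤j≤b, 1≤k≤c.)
PP(2, 6, 7) = 736164

Evaluate the triple product over i = 1..2, j = 1..6, k = 1..7. The factors are (2/1) · (3/2) · (4/3) · (5/4) · (6/5) · (7/6) · (8/7) · (3/2) · … (84 factors total). The numerators and denominators telescope so the product is an integer; carrying out the multiplication exactly gives PP(2, 6, 7) = 736164.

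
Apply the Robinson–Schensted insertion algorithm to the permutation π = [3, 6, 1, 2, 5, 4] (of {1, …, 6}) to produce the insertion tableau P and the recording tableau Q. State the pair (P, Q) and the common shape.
P = [1, 2, 4] / [3, 5] / [6];  Q = [1, 2, 5] / [3, 4] / [6];  common shape = (3, 2, 1)

Row-insert the values π_1, π_2, … into P one at a time, bumping the leftmost entry strictly greater than the inserted value down to the next row. The recording tableau Q records, in position (i, j), the step at which that cell was added to P.
  Insert 3 (step 1): P = [3];  Q = [1]
  Insert 6 (step 2): P = [3, 6];  Q = [1, 2]
  Insert 1 (step 3): P = [1, 6] / [3];  Q = [1, 2] / [3]
  Insert 2 (step 4): P = [1, 2] / [3, 6];  Q = [1, 2] / [3, 4]
  Insert 5 (step 5): P = [1, 2, 5] / [3, 6];  Q = [1, 2, 5] / [3, 4]
  Insert 4 (step 6): P = [1, 2, 4] / [3, 5] / [6];  Q = [1, 2, 5] / [3, 4] / [6]
Final shape: (3, 2, 1).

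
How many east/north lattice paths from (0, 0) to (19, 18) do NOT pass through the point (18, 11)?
Number of paths = 17395853580

Total paths from (0, 0) to (19, 18): C(37, 19) = 17672631900. Paths through (18, 11): (paths (0, 0) → (18, 11)) × (paths (18, 11) → (19, 18)) = C(29, 18) · C(8, 1) = 34597290 · 8 = 276778320. Avoidance count = 17672631900 − 276778320 = 17395853580.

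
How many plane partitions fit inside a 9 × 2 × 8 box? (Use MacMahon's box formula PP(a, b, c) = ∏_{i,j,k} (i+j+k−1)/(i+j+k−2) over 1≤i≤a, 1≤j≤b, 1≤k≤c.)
PP(9, 2, 8) = 118195220

Evaluate the triple product over i = 1..9, j = 1..2, k = 1..8. The factors are (2/1) · (3/2) · (4/3) · (5/4) · (6/5) · (7/6) · (8/7) · (9/8) · … (144 factors total). The numerators and denominators telescope so the product is an integer; carrying out the multiplication exactly gives PP(9, 2, 8) = 118195220.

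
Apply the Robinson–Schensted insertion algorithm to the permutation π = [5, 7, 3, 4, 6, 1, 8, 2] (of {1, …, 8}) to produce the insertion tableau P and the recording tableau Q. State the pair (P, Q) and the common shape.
P = [1, 2, 6, 8] / [3, 4] / [5, 7];  Q = [1, 2, 5, 7] / [3, 4] / [6, 8];  common shape = (4, 2, 2)

Row-insert the values π_1, π_2, … into P one at a time, bumping the leftmost entry strictly greater than the inserted value down to the next row. The recording tableau Q records, in position (i, j), the step at which that cell was added to P.
  Insert 5 (step 1): P = [5];  Q = [1]
  Insert 7 (step 2): P = [5, 7];  Q = [1, 2]
  Insert 3 (step 3): P = [3, 7] / [5];  Q = [1, 2] / [3]
  Insert 4 (step 4): P = [3, 4] / [5, 7];  Q = [1, 2] / [3, 4]
  Insert 6 (step 5): P = [3, 4, 6] / [5, 7];  Q = [1, 2, 5] / [3, 4]
  Insert 1 (step 6): P = [1, 4, 6] / [3, 7] / [5];  Q = [1, 2, 5] / [3, 4] / [6]
  Insert 8 (step 7): P = [1, 4, 6, 8] / [3, 7] / [5];  Q = [1, 2, 5, 7] / [3, 4] / [6]
  Insert 2 (step 8): P = [1, 2, 6, 8] / [3, 4] / [5, 7];  Q = [1, 2, 5, 7] / [3, 4] / [6, 8]
Final shape: (4, 2, 2).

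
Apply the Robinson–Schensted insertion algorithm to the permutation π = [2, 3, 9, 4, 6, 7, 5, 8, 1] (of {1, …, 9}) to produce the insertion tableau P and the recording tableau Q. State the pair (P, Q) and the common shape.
P = [1, 3, 4, 5, 7, 8] / [2] / [6] / [9];  Q = [1, 2, 3, 5, 6, 8] / [4] / [7] / [9];  common shape = (6, 1, 1, 1)

Row-insert the values π_1, π_2, … into P one at a time, bumping the leftmost entry strictly greater than the inserted value down to the next row. The recording tableau Q records, in position (i, j), the step at which that cell was added to P.
  Insert 2 (step 1): P = [2];  Q = [1]
  Insert 3 (step 2): P = [2, 3];  Q = [1, 2]
  Insert 9 (step 3): P = [2, 3, 9];  Q = [1, 2, 3]
  Insert 4 (step 4): P = [2, 3, 4] / [9];  Q = [1, 2, 3] / [4]
  Insert 6 (step 5): P = [2, 3, 4, 6] / [9];  Q = [1, 2, 3, 5] / [4]
  Insert 7 (step 6): P = [2, 3, 4, 6, 7] / [9];  Q = [1, 2, 3, 5, 6] / [4]
  Insert 5 (step 7): P = [2, 3, 4, 5, 7] / [6] / [9];  Q = [1, 2, 3, 5, 6] / [4] / [7]
  Insert 8 (step 8): P = [2, 3, 4, 5, 7, 8] / [6] / [9];  Q = [1, 2, 3, 5, 6, 8] / [4] / [7]
  Insert 1 (step 9): P = [1, 3, 4, 5, 7, 8] / [2] / [6] / [9];  Q = [1, 2, 3, 5, 6, 8] / [4] / [7] / [9]
Final shape: (6, 1, 1, 1).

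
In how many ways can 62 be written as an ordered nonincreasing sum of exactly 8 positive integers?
p(62, 8 parts) = 46031

Partitions of n into exactly k parts are in bijection with partitions of n − k into at most k parts (subtract 1 from each part). So p(62, exactly 8) = p(54, parts ≤ 8). Computing via the recurrence p(m, j) = p(m, j−1) + p(m−j, j) gives 46031.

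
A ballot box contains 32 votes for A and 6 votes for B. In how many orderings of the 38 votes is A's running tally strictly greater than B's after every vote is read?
Strict-lead orderings = 1888887

Total orderings of the 38 votes with 32 for A: C(38, 32) = 2760681. By the Bertrand ballot formula (Cycle Lemma / reflection principle), the number of orderings in which A is strictly ahead of B throughout is (p − q)/(p + q) · C(p + q, p) = (32 − 6)/(32 + 6) · 2760681 = 1888887.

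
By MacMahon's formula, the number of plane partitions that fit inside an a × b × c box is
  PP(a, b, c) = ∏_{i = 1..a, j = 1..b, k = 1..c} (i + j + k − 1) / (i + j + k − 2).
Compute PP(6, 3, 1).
PP(6, 3, 1) = 84

Evaluate the triple product over i = 1..6, j = 1..3, k = 1..1. The factors are (2/1) · (3/2) · (4/3) · (3/2) · (4/3) · (5/4) · (4/3) · (5/4) · … (18 factors total). The numerators and denominators telescope so the product is an integer; carrying out the multiplication exactly gives PP(6, 3, 1) = 84.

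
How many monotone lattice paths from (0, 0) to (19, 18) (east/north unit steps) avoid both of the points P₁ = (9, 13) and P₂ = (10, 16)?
Number of paths = 15996166615

Inclusion–exclusion. Total paths: C(37, 19) = 17672631900. Through P₁: C(22, 9)·C(15, 10) = 1493752260. Through P₂: C(26, 10)·C(11, 9) = 292145425. Since P₁ is strictly southwest of P₂, a monotone path through both must visit P₁ then P₂; paths through both = C(22, 9)·C(4, 1)·C(11, 9) = 109432400. Avoid both = 17672631900 − 1493752260 − 292145425 + 109432400 = 15996166615.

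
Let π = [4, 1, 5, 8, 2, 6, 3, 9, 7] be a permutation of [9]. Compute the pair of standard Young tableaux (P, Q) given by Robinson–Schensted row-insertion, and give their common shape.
P = [1, 2, 3, 7] / [4, 5, 6, 9] / [8];  Q = [1, 3, 4, 8] / [2, 5, 6, 9] / [7];  common shape = (4, 4, 1)

Row-insert the values π_1, π_2, … into P one at a time, bumping the leftmost entry strictly greater than the inserted value down to the next row. The recording tableau Q records, in position (i, j), the step at which that cell was added to P.
  Insert 4 (step 1): P = [4];  Q = [1]
  Insert 1 (step 2): P = [1] / [4];  Q = [1] / [2]
  Insert 5 (step 3): P = [1, 5] / [4];  Q = [1, 3] / [2]
  Insert 8 (step 4): P = [1, 5, 8] / [4];  Q = [1, 3, 4] / [2]
  Insert 2 (step 5): P = [1, 2, 8] / [4, 5];  Q = [1, 3, 4] / [2, 5]
  Insert 6 (step 6): P = [1, 2, 6] / [4, 5, 8];  Q = [1, 3, 4] / [2, 5, 6]
  Insert 3 (step 7): P = [1, 2, 3] / [4, 5, 6] / [8];  Q = [1, 3, 4] / [2, 5, 6] / [7]
  Insert 9 (step 8): P = [1, 2, 3, 9] / [4, 5, 6] / [8];  Q = [1, 3, 4, 8] / [2, 5, 6] / [7]
  Insert 7 (step 9): P = [1, 2, 3, 7] / [4, 5, 6, 9] / [8];  Q = [1, 3, 4, 8] / [2, 5, 6, 9] / [7]
Final shape: (4, 4, 1).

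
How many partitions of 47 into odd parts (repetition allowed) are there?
p_odd(47) = 2590

Enumerate partitions using only odd parts via the recurrence o(n, m) = o(n, m−2) + o(n−m, m) over odd m, starting from the largest odd part ≤ n. This gives p_odd(47) = 2590. (Euler's theorem: equals the count of distinct-part partitions.)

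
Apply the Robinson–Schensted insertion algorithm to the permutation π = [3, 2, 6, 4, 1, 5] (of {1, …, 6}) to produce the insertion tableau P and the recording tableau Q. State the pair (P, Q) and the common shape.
P = [1, 4, 5] / [2, 6] / [3];  Q = [1, 3, 6] / [2, 4] / [5];  common shape = (3, 2, 1)

Row-insert the values π_1, π_2, … into P one at a time, bumping the leftmost entry strictly greater than the inserted value down to the next row. The recording tableau Q records, in position (i, j), the step at which that cell was added to P.
  Insert 3 (step 1): P = [3];  Q = [1]
  Insert 2 (step 2): P = [2] / [3];  Q = [1] / [2]
  Insert 6 (step 3): P = [2, 6] / [3];  Q = [1, 3] / [2]
  Insert 4 (step 4): P = [2, 4] / [3, 6];  Q = [1, 3] / [2, 4]
  Insert 1 (step 5): P = [1, 4] / [2, 6] / [3];  Q = [1, 3] / [2, 4] / [5]
  Insert 5 (step 6): P = [1, 4, 5] / [2, 6] / [3];  Q = [1, 3, 6] / [2, 4] / [5]
Final shape: (3, 2, 1).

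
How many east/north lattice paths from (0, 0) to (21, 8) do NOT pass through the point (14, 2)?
Number of paths = 4086225

Total paths from (0, 0) to (21, 8): C(29, 21) = 4292145. Paths through (14, 2): (paths (0, 0) → (14, 2)) × (paths (14, 2) → (21, 8)) = C(16, 14) · C(13, 7) = 120 · 1716 = 205920. Avoidance count = 4292145 − 205920 = 4086225.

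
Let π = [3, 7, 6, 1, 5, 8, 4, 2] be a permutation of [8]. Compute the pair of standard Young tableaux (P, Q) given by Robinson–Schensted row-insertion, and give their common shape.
P = [1, 2, 8] / [3, 4] / [5] / [6] / [7];  Q = [1, 2, 6] / [3, 5] / [4] / [7] / [8];  common shape = (3, 2, 1, 1, 1)

Row-insert the values π_1, π_2, … into P one at a time, bumping the leftmost entry strictly greater than the inserted value down to the next row. The recording tableau Q records, in position (i, j), the step at which that cell was added to P.
  Insert 3 (step 1): P = [3];  Q = [1]
  Insert 7 (step 2): P = [3, 7];  Q = [1, 2]
  Insert 6 (step 3): P = [3, 6] / [7];  Q = [1, 2] / [3]
  Insert 1 (step 4): P = [1, 6] / [3] / [7];  Q = [1, 2] / [3] / [4]
  Insert 5 (step 5): P = [1, 5] / [3, 6] / [7];  Q = [1, 2] / [3, 5] / [4]
  Insert 8 (step 6): P = [1, 5, 8] / [3, 6] / [7];  Q = [1, 2, 6] / [3, 5] / [4]
  Insert 4 (step 7): P = [1, 4, 8] / [3, 5] / [6] / [7];  Q = [1, 2, 6] / [3, 5] / [4] / [7]
  Insert 2 (step 8): P = [1, 2, 8] / [3, 4] / [5] / [6] / [7];  Q = [1, 2, 6] / [3, 5] / [4] / [7] / [8]
Final shape: (3, 2, 1, 1, 1).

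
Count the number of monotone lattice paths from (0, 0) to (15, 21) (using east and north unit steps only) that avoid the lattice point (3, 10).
Number of paths = 5181208252

Total paths from (0, 0) to (15, 21): C(36, 15) = 5567902560. Paths through (3, 10): (paths (0, 0) → (3, 10)) × (paths (3, 10) → (15, 21)) = C(13, 3) · C(23, 12) = 286 · 1352078 = 386694308. Avoidance count = 5567902560 − 386694308 = 5181208252.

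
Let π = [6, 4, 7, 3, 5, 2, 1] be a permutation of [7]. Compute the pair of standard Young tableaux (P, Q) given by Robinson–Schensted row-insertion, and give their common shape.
P = [1, 5] / [2, 7] / [3] / [4] / [6];  Q = [1, 3] / [2, 5] / [4] / [6] / [7];  common shape = (2, 2, 1, 1, 1)

Row-insert the values π_1, π_2, … into P one at a time, bumping the leftmost entry strictly greater than the inserted value down to the next row. The recording tableau Q records, in position (i, j), the step at which that cell was added to P.
  Insert 6 (step 1): P = [6];  Q = [1]
  Insert 4 (step 2): P = [4] / [6];  Q = [1] / [2]
  Insert 7 (step 3): P = [4, 7] / [6];  Q = [1, 3] / [2]
  Insert 3 (step 4): P = [3, 7] / [4] / [6];  Q = [1, 3] / [2] / [4]
  Insert 5 (step 5): P = [3, 5] / [4, 7] / [6];  Q = [1, 3] / [2, 5] / [4]
  Insert 2 (step 6): P = [2, 5] / [3, 7] / [4] / [6];  Q = [1, 3] / [2, 5] / [4] / [6]
  Insert 1 (step 7): P = [1, 5] / [2, 7] / [3] / [4] / [6];  Q = [1, 3] / [2, 5] / [4] / [6] / [7]
Final shape: (2, 2, 1, 1, 1).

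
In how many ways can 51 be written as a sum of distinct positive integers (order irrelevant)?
q(51) = 4097

A partition into distinct parts is a strictly decreasing sequence summing to n. The recurrence d(n, m) = d(n, m−1) + d(n−m, m−1) (use part m at most once) with q(n) = d(n, n) gives q(51) = 4097. (Euler's theorem: # distinct-part partitions = # odd-part partitions.)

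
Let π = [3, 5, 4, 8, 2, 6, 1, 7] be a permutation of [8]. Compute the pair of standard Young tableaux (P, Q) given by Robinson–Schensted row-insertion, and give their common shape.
P = [1, 4, 6, 7] / [2, 8] / [3] / [5];  Q = [1, 2, 4, 8] / [3, 6] / [5] / [7];  common shape = (4, 2, 1, 1)

Row-insert the values π_1, π_2, … into P one at a time, bumping the leftmost entry strictly greater than the inserted value down to the next row. The recording tableau Q records, in position (i, j), the step at which that cell was added to P.
  Insert 3 (step 1): P = [3];  Q = [1]
  Insert 5 (step 2): P = [3, 5];  Q = [1, 2]
  Insert 4 (step 3): P = [3, 4] / [5];  Q = [1, 2] / [3]
  Insert 8 (step 4): P = [3, 4, 8] / [5];  Q = [1, 2, 4] / [3]
  Insert 2 (step 5): P = [2, 4, 8] / [3] / [5];  Q = [1, 2, 4] / [3] / [5]
  Insert 6 (step 6): P = [2, 4, 6] / [3, 8] / [5];  Q = [1, 2, 4] / [3, 6] / [5]
  Insert 1 (step 7): P = [1, 4, 6] / [2, 8] / [3] / [5];  Q = [1, 2, 4] / [3, 6] / [5] / [7]
  Insert 7 (step 8): P = [1, 4, 6, 7] / [2, 8] / [3] / [5];  Q = [1, 2, 4, 8] / [3, 6] / [5] / [7]
Final shape: (4, 2, 1, 1).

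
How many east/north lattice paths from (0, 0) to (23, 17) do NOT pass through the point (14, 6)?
Number of paths = 82222249200

Total paths from (0, 0) to (23, 17): C(40, 23) = 88732378800. Paths through (14, 6): (paths (0, 0) → (14, 6)) × (paths (14, 6) → (23, 17)) = C(20, 14) · C(20, 9) = 38760 · 167960 = 6510129600. Avoidance count = 88732378800 − 6510129600 = 82222249200.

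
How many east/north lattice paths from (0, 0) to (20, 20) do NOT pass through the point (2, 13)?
Number of paths = 137796055320

Total paths from (0, 0) to (20, 20): C(40, 20) = 137846528820. Paths through (2, 13): (paths (0, 0) → (2, 13)) × (paths (2, 13) → (20, 20)) = C(15, 2) · C(25, 18) = 105 · 480700 = 50473500. Avoidance count = 137846528820 − 50473500 = 137796055320.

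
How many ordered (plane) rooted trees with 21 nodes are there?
C_20 = 6564120420

These ordered rooted trees are counted by the Catalan number C_n = (1/(n + 1)) · C(2n, n). For n = 20: C_20 = (1/21) · C(40, 20) = 137846528820/21 = 6564120420.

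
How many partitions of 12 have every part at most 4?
p(12, parts ≤ 4) = 34

Partitions of 12 with all parts ≤ 4: 4+4+4, 4+4+3+1, 4+4+2+2, 4+4+2+1+1, 4+4+1+1+1+1, 4+3+3+2, 4+3+3+1+1, 4+3+2+2+1, 4+3+2+1+1+1, 4+3+1+1+1+1+1, 4+2+2+2+2, 4+2+2+2+1+1, 4+2+2+1+1+1+1, 4+2+1+1+1+1+1+1, 4+1+1+1+1+1+1+1+1, 3+3+3+3, 3+3+3+2+1, 3+3+3+1+1+1, 3+3+2+2+2, 3+3+2+2+1+1, 3+3+2+1+1+1+1, 3+3+1+1+1+1+1+1, 3+2+2+2+2+1, 3+2+2+2+1+1+1, 3+2+2+1+1+1+1+1, 3+2+1+1+1+1+1+1+1, 3+1+1+1+1+1+1+1+1+1, 2+2+2+2+2+2, 2+2+2+2+2+1+1, 2+2+2+2+1+1+1+1, … (34 total). Count = 34.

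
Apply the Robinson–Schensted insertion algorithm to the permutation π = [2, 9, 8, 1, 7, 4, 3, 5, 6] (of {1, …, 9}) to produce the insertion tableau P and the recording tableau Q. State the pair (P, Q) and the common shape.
P = [1, 3, 5, 6] / [2, 4] / [7] / [8] / [9];  Q = [1, 2, 8, 9] / [3, 5] / [4] / [6] / [7];  common shape = (4, 2, 1, 1, 1)

Row-insert the values π_1, π_2, … into P one at a time, bumping the leftmost entry strictly greater than the inserted value down to the next row. The recording tableau Q records, in position (i, j), the step at which that cell was added to P.
  Insert 2 (step 1): P = [2];  Q = [1]
  Insert 9 (step 2): P = [2, 9];  Q = [1, 2]
  Insert 8 (step 3): P = [2, 8] / [9];  Q = [1, 2] / [3]
  Insert 1 (step 4): P = [1, 8] / [2] / [9];  Q = [1, 2] / [3] / [4]
  Insert 7 (step 5): P = [1, 7] / [2, 8] / [9];  Q = [1, 2] / [3, 5] / [4]
  Insert 4 (step 6): P = [1, 4] / [2, 7] / [8] / [9];  Q = [1, 2] / [3, 5] / [4] / [6]
  Insert 3 (step 7): P = [1, 3] / [2, 4] / [7] / [8] / [9];  Q = [1, 2] / [3, 5] / [4] / [6] / [7]
  Insert 5 (step 8): P = [1, 3, 5] / [2, 4] / [7] / [8] / [9];  Q = [1, 2, 8] / [3, 5] / [4] / [6] / [7]
  Insert 6 (step 9): P = [1, 3, 5, 6] / [2, 4] / [7] / [8] / [9];  Q = [1, 2, 8, 9] / [3, 5] / [4] / [6] / [7]
Final shape: (4, 2, 1, 1, 1).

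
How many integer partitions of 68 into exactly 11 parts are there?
p(68, 11 parts) = 188556

Partitions of n into exactly k parts are in bijection with partitions of n − k into at most k parts (subtract 1 from each part). So p(68, exactly 11) = p(57, parts ≤ 11). Computing via the recurrence p(m, j) = p(m, j−1) + p(m−j, j) gives 188556.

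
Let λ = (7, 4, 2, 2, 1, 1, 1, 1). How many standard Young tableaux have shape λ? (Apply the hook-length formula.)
# SYT of shape (7, 4, 2, 2, 1, 1, 1, 1) = 26604864

Hook-length formula: f^λ = n! / Π hook(c), product over all cells c of the Young diagram. For λ = (7, 4, 2, 2, 1, 1, 1, 1), n = 19 boxes. Hook lengths by row (left-to-right, top-to-bottom): [14, 9, 6, 5, 3, 2, 1]; [10, 5, 2, 1]; [7, 2]; [6, 1]; [4]; [3]; [2]; [1]. Product of hooks = 4572288000. So f^λ = 19! / 4572288000 = 121645100408832000 / 4572288000 = 26604864.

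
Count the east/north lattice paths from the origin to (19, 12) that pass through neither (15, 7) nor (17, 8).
Number of paths = 111082836

Inclusion–exclusion. Total paths: C(31, 19) = 141120525. Through P₁: C(22, 15)·C(9, 4) = 21488544. Through P₂: C(25, 17)·C(6, 2) = 16223625. Since P₁ is strictly southwest of P₂, a monotone path through both must visit P₁ then P₂; paths through both = C(22, 15)·C(3, 2)·C(6, 2) = 7674480. Avoid both = 141120525 − 21488544 − 16223625 + 7674480 = 111082836.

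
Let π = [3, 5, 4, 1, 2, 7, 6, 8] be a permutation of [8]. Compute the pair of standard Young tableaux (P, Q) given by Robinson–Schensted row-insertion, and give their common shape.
P = [1, 2, 6, 8] / [3, 4, 7] / [5];  Q = [1, 2, 6, 8] / [3, 5, 7] / [4];  common shape = (4, 3, 1)

Row-insert the values π_1, π_2, … into P one at a time, bumping the leftmost entry strictly greater than the inserted value down to the next row. The recording tableau Q records, in position (i, j), the step at which that cell was added to P.
  Insert 3 (step 1): P = [3];  Q = [1]
  Insert 5 (step 2): P = [3, 5];  Q = [1, 2]
  Insert 4 (step 3): P = [3, 4] / [5];  Q = [1, 2] / [3]
  Insert 1 (step 4): P = [1, 4] / [3] / [5];  Q = [1, 2] / [3] / [4]
  Insert 2 (step 5): P = [1, 2] / [3, 4] / [5];  Q = [1, 2] / [3, 5] / [4]
  Insert 7 (step 6): P = [1, 2, 7] / [3, 4] / [5];  Q = [1, 2, 6] / [3, 5] / [4]
  Insert 6 (step 7): P = [1, 2, 6] / [3, 4, 7] / [5];  Q = [1, 2, 6] / [3, 5, 7] / [4]
  Insert 8 (step 8): P = [1, 2, 6, 8] / [3, 4, 7] / [5];  Q = [1, 2, 6, 8] / [3, 5, 7] / [4]
Final shape: (4, 3, 1).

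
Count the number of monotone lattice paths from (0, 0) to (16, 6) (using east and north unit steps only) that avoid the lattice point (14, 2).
Number of paths = 72813

Total paths from (0, 0) to (16, 6): C(22, 16) = 74613. Paths through (14, 2): (paths (0, 0) → (14, 2)) × (paths (14, 2) → (16, 6)) = C(16, 14) · C(6, 2) = 120 · 15 = 1800. Avoidance count = 74613 − 1800 = 72813.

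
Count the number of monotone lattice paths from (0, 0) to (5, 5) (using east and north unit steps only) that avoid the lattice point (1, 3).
Number of paths = 192

Total paths from (0, 0) to (5, 5): C(10, 5) = 252. Paths through (1, 3): (paths (0, 0) → (1, 3)) × (paths (1, 3) → (5, 5)) = C(4, 1) · C(6, 4) = 4 · 15 = 60. Avoidance count = 252 − 60 = 192.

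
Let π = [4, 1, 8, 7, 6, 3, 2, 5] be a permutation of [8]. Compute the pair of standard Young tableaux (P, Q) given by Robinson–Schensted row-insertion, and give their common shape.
P = [1, 2, 5] / [3, 6] / [4] / [7] / [8];  Q = [1, 3, 8] / [2, 4] / [5] / [6] / [7];  common shape = (3, 2, 1, 1, 1)

Row-insert the values π_1, π_2, … into P one at a time, bumping the leftmost entry strictly greater than the inserted value down to the next row. The recording tableau Q records, in position (i, j), the step at which that cell was added to P.
  Insert 4 (step 1): P = [4];  Q = [1]
  Insert 1 (step 2): P = [1] / [4];  Q = [1] / [2]
  Insert 8 (step 3): P = [1, 8] / [4];  Q = [1, 3] / [2]
  Insert 7 (step 4): P = [1, 7] / [4, 8];  Q = [1, 3] / [2, 4]
  Insert 6 (step 5): P = [1, 6] / [4, 7] / [8];  Q = [1, 3] / [2, 4] / [5]
  Insert 3 (step 6): P = [1, 3] / [4, 6] / [7] / [8];  Q = [1, 3] / [2, 4] / [5] / [6]
  Insert 2 (step 7): P = [1, 2] / [3, 6] / [4] / [7] / [8];  Q = [1, 3] / [2, 4] / [5] / [6] / [7]
  Insert 5 (step 8): P = [1, 2, 5] / [3, 6] / [4] / [7] / [8];  Q = [1, 3, 8] / [2, 4] / [5] / [6] / [7]
Final shape: (3, 2, 1, 1, 1).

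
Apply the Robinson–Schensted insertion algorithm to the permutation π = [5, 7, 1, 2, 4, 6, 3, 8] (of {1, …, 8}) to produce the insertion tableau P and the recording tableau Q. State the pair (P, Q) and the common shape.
P = [1, 2, 3, 6, 8] / [4, 7] / [5];  Q = [1, 2, 5, 6, 8] / [3, 4] / [7];  common shape = (5, 2, 1)

Row-insert the values π_1, π_2, … into P one at a time, bumping the leftmost entry strictly greater than the inserted value down to the next row. The recording tableau Q records, in position (i, j), the step at which that cell was added to P.
  Insert 5 (step 1): P = [5];  Q = [1]
  Insert 7 (step 2): P = [5, 7];  Q = [1, 2]
  Insert 1 (step 3): P = [1, 7] / [5];  Q = [1, 2] / [3]
  Insert 2 (step 4): P = [1, 2] / [5, 7];  Q = [1, 2] / [3, 4]
  Insert 4 (step 5): P = [1, 2, 4] / [5, 7];  Q = [1, 2, 5] / [3, 4]
  Insert 6 (step 6): P = [1, 2, 4, 6] / [5, 7];  Q = [1, 2, 5, 6] / [3, 4]
  Insert 3 (step 7): P = [1, 2, 3, 6] / [4, 7] / [5];  Q = [1, 2, 5, 6] / [3, 4] / [7]
  Insert 8 (step 8): P = [1, 2, 3, 6, 8] / [4, 7] / [5];  Q = [1, 2, 5, 6, 8] / [3, 4] / [7]
Final shape: (5, 2, 1).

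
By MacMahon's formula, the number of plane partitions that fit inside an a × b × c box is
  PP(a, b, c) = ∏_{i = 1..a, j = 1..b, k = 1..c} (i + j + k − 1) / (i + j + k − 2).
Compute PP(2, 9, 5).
PP(2, 9, 5) = 1002001

Evaluate the triple product over i = 1..2, j = 1..9, k = 1..5. The factors are (2/1) · (3/2) · (4/3) · (5/4) · (6/5) · (3/2) · (4/3) · (5/4) · … (90 factors total). The numerators and denominators telescope so the product is an integer; carrying out the multiplication exactly gives PP(2, 9, 5) = 1002001.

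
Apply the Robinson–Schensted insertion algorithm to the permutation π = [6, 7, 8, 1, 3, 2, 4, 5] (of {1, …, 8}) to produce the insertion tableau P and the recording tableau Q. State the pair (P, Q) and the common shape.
P = [1, 2, 4, 5] / [3, 7, 8] / [6];  Q = [1, 2, 3, 8] / [4, 5, 7] / [6];  common shape = (4, 3, 1)

Row-insert the values π_1, π_2, … into P one at a time, bumping the leftmost entry strictly greater than the inserted value down to the next row. The recording tableau Q records, in position (i, j), the step at which that cell was added to P.
  Insert 6 (step 1): P = [6];  Q = [1]
  Insert 7 (step 2): P = [6, 7];  Q = [1, 2]
  Insert 8 (step 3): P = [6, 7, 8];  Q = [1, 2, 3]
  Insert 1 (step 4): P = [1, 7, 8] / [6];  Q = [1, 2, 3] / [4]
  Insert 3 (step 5): P = [1, 3, 8] / [6, 7];  Q = [1, 2, 3] / [4, 5]
  Insert 2 (step 6): P = [1, 2, 8] / [3, 7] / [6];  Q = [1, 2, 3] / [4, 5] / [6]
  Insert 4 (step 7): P = [1, 2, 4] / [3, 7, 8] / [6];  Q = [1, 2, 3] / [4, 5, 7] / [6]
  Insert 5 (step 8): P = [1, 2, 4, 5] / [3, 7, 8] / [6];  Q = [1, 2, 3, 8] / [4, 5, 7] / [6]
Final shape: (4, 3, 1).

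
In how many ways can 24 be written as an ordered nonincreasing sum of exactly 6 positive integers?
p(24, 6 parts) = 199

Partitions of n into exactly k parts are in bijection with partitions of n − k into at most k parts (subtract 1 from each part). So p(24, exactly 6) = p(18, parts ≤ 6). Computing via the recurrence p(m, j) = p(m, j−1) + p(m−j, j) gives 199.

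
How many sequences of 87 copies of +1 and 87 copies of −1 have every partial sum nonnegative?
C_87 = 16435314834665426797069144960762886143367590394940

These ballot sequences are counted by the Catalan number C_n = (1/(n + 1)) · C(2n, n). For n = 87: C_87 = (1/88) · C(174, 87) = 1446307705450557558142084756547133980616347954754720/88 = 16435314834665426797069144960762886143367590394940.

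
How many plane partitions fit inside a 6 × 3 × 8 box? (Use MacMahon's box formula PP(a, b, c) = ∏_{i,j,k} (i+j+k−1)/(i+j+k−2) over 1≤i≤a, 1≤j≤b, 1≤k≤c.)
PP(6, 3, 8) = 614083470

Evaluate the triple product over i = 1..6, j = 1..3, k = 1..8. The factors are (2/1) · (3/2) · (4/3) · (5/4) · (6/5) · (7/6) · (8/7) · (9/8) · … (144 factors total). The numerators and denominators telescope so the product is an integer; carrying out the multiplication exactly gives PP(6, 3, 8) = 614083470.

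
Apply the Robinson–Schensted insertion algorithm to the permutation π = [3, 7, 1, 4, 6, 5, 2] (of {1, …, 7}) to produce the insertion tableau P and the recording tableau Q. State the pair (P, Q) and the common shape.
P = [1, 2, 5] / [3, 4] / [6] / [7];  Q = [1, 2, 5] / [3, 4] / [6] / [7];  common shape = (3, 2, 1, 1)

Row-insert the values π_1, π_2, … into P one at a time, bumping the leftmost entry strictly greater than the inserted value down to the next row. The recording tableau Q records, in position (i, j), the step at which that cell was added to P.
  Insert 3 (step 1): P = [3];  Q = [1]
  Insert 7 (step 2): P = [3, 7];  Q = [1, 2]
  Insert 1 (step 3): P = [1, 7] / [3];  Q = [1, 2] / [3]
  Insert 4 (step 4): P = [1, 4] / [3, 7];  Q = [1, 2] / [3, 4]
  Insert 6 (step 5): P = [1, 4, 6] / [3, 7];  Q = [1, 2, 5] / [3, 4]
  Insert 5 (step 6): P = [1, 4, 5] / [3, 6] / [7];  Q = [1, 2, 5] / [3, 4] / [6]
  Insert 2 (step 7): P = [1, 2, 5] / [3, 4] / [6] / [7];  Q = [1, 2, 5] / [3, 4] / [6] / [7]
Final shape: (3, 2, 1, 1).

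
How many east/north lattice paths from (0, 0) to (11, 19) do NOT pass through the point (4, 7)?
Number of paths = 37999260

Total paths from (0, 0) to (11, 19): C(30, 11) = 54627300. Paths through (4, 7): (paths (0, 0) → (4, 7)) × (paths (4, 7) → (11, 19)) = C(11, 4) · C(19, 7) = 330 · 50388 = 16628040. Avoidance count = 54627300 − 16628040 = 37999260.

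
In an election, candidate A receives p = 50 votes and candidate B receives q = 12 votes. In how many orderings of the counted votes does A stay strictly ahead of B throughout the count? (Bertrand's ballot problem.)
Strict-lead orderings = 1323964817409

Total orderings of the 62 votes with 50 for A: C(62, 50) = 2160153123141. By the Bertrand ballot formula (Cycle Lemma / reflection principle), the number of orderings in which A is strictly ahead of B throughout is (p − q)/(p + q) · C(p + q, p) = (50 − 12)/(50 + 12) · 2160153123141 = 1323964817409.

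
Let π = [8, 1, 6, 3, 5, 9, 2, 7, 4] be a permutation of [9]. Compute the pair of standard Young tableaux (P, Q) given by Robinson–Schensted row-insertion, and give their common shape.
P = [1, 2, 4, 7] / [3, 5] / [6, 9] / [8];  Q = [1, 3, 5, 6] / [2, 8] / [4, 9] / [7];  common shape = (4, 2, 2, 1)

Row-insert the values π_1, π_2, … into P one at a time, bumping the leftmost entry strictly greater than the inserted value down to the next row. The recording tableau Q records, in position (i, j), the step at which that cell was added to P.
  Insert 8 (step 1): P = [8];  Q = [1]
  Insert 1 (step 2): P = [1] / [8];  Q = [1] / [2]
  Insert 6 (step 3): P = [1, 6] / [8];  Q = [1, 3] / [2]
  Insert 3 (step 4): P = [1, 3] / [6] / [8];  Q = [1, 3] / [2] / [4]
  Insert 5 (step 5): P = [1, 3, 5] / [6] / [8];  Q = [1, 3, 5] / [2] / [4]
  Insert 9 (step 6): P = [1, 3, 5, 9] / [6] / [8];  Q = [1, 3, 5, 6] / [2] / [4]
  Insert 2 (step 7): P = [1, 2, 5, 9] / [3] / [6] / [8];  Q = [1, 3, 5, 6] / [2] / [4] / [7]
  Insert 7 (step 8): P = [1, 2, 5, 7] / [3, 9] / [6] / [8];  Q = [1, 3, 5, 6] / [2, 8] / [4] / [7]
  Insert 4 (step 9): P = [1, 2, 4, 7] / [3, 5] / [6, 9] / [8];  Q = [1, 3, 5, 6] / [2, 8] / [4, 9] / [7]
Final shape: (4, 2, 2, 1).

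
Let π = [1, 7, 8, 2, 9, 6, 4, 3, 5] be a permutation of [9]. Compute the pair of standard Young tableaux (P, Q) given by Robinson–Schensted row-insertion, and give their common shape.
P = [1, 2, 3, 5] / [4, 8, 9] / [6] / [7];  Q = [1, 2, 3, 5] / [4, 6, 9] / [7] / [8];  common shape = (4, 3, 1, 1)

Row-insert the values π_1, π_2, … into P one at a time, bumping the leftmost entry strictly greater than the inserted value down to the next row. The recording tableau Q records, in position (i, j), the step at which that cell was added to P.
  Insert 1 (step 1): P = [1];  Q = [1]
  Insert 7 (step 2): P = [1, 7];  Q = [1, 2]
  Insert 8 (step 3): P = [1, 7, 8];  Q = [1, 2, 3]
  Insert 2 (step 4): P = [1, 2, 8] / [7];  Q = [1, 2, 3] / [4]
  Insert 9 (step 5): P = [1, 2, 8, 9] / [7];  Q = [1, 2, 3, 5] / [4]
  Insert 6 (step 6): P = [1, 2, 6, 9] / [7, 8];  Q = [1, 2, 3, 5] / [4, 6]
  Insert 4 (step 7): P = [1, 2, 4, 9] / [6, 8] / [7];  Q = [1, 2, 3, 5] / [4, 6] / [7]
  Insert 3 (step 8): P = [1, 2, 3, 9] / [4, 8] / [6] / [7];  Q = [1, 2, 3, 5] / [4, 6] / [7] / [8]
  Insert 5 (step 9): P = [1, 2, 3, 5] / [4, 8, 9] / [6] / [7];  Q = [1, 2, 3, 5] / [4, 6, 9] / [7] / [8]
Final shape: (4, 3, 1, 1).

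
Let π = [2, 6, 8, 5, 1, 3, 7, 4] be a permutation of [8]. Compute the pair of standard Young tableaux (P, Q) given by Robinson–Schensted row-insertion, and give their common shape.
P = [1, 3, 4] / [2, 5, 7] / [6, 8];  Q = [1, 2, 3] / [4, 6, 7] / [5, 8];  common shape = (3, 3, 2)

Row-insert the values π_1, π_2, … into P one at a time, bumping the leftmost entry strictly greater than the inserted value down to the next row. The recording tableau Q records, in position (i, j), the step at which that cell was added to P.
  Insert 2 (step 1): P = [2];  Q = [1]
  Insert 6 (step 2): P = [2, 6];  Q = [1, 2]
  Insert 8 (step 3): P = [2, 6, 8];  Q = [1, 2, 3]
  Insert 5 (step 4): P = [2, 5, 8] / [6];  Q = [1, 2, 3] / [4]
  Insert 1 (step 5): P = [1, 5, 8] / [2] / [6];  Q = [1, 2, 3] / [4] / [5]
  Insert 3 (step 6): P = [1, 3, 8] / [2, 5] / [6];  Q = [1, 2, 3] / [4, 6] / [5]
  Insert 7 (step 7): P = [1, 3, 7] / [2, 5, 8] / [6];  Q = [1, 2, 3] / [4, 6, 7] / [5]
  Insert 4 (step 8): P = [1, 3, 4] / [2, 5, 7] / [6, 8];  Q = [1, 2, 3] / [4, 6, 7] / [5, 8]
Final shape: (3, 3, 2).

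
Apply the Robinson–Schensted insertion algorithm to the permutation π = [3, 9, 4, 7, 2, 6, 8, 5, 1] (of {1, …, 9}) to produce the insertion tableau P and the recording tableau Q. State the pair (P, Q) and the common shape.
P = [1, 4, 5, 8] / [2, 6] / [3] / [7] / [9];  Q = [1, 2, 4, 7] / [3, 6] / [5] / [8] / [9];  common shape = (4, 2, 1, 1, 1)

Row-insert the values π_1, π_2, … into P one at a time, bumping the leftmost entry strictly greater than the inserted value down to the next row. The recording tableau Q records, in position (i, j), the step at which that cell was added to P.
  Insert 3 (step 1): P = [3];  Q = [1]
  Insert 9 (step 2): P = [3, 9];  Q = [1, 2]
  Insert 4 (step 3): P = [3, 4] / [9];  Q = [1, 2] / [3]
  Insert 7 (step 4): P = [3, 4, 7] / [9];  Q = [1, 2, 4] / [3]
  Insert 2 (step 5): P = [2, 4, 7] / [3] / [9];  Q = [1, 2, 4] / [3] / [5]
  Insert 6 (step 6): P = [2, 4, 6] / [3, 7] / [9];  Q = [1, 2, 4] / [3, 6] / [5]
  Insert 8 (step 7): P = [2, 4, 6, 8] / [3, 7] / [9];  Q = [1, 2, 4, 7] / [3, 6] / [5]
  Insert 5 (step 8): P = [2, 4, 5, 8] / [3, 6] / [7] / [9];  Q = [1, 2, 4, 7] / [3, 6] / [5] / [8]
  Insert 1 (step 9): P = [1, 4, 5, 8] / [2, 6] / [3] / [7] / [9];  Q = [1, 2, 4, 7] / [3, 6] / [5] / [8] / [9]
Final shape: (4, 2, 1, 1, 1).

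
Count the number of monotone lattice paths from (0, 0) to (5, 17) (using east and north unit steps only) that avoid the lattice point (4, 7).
Number of paths = 22704

Total paths from (0, 0) to (5, 17): C(22, 5) = 26334. Paths through (4, 7): (paths (0, 0) → (4, 7)) × (paths (4, 7) → (5, 17)) = C(11, 4) · C(11, 1) = 330 · 11 = 3630. Avoidance count = 26334 − 3630 = 22704.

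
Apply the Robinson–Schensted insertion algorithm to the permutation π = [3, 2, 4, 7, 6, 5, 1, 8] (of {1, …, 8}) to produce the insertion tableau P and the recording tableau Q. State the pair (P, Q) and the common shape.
P = [1, 4, 5, 8] / [2, 6] / [3] / [7];  Q = [1, 3, 4, 8] / [2, 5] / [6] / [7];  common shape = (4, 2, 1, 1)

Row-insert the values π_1, π_2, … into P one at a time, bumping the leftmost entry strictly greater than the inserted value down to the next row. The recording tableau Q records, in position (i, j), the step at which that cell was added to P.
  Insert 3 (step 1): P = [3];  Q = [1]
  Insert 2 (step 2): P = [2] / [3];  Q = [1] / [2]
  Insert 4 (step 3): P = [2, 4] / [3];  Q = [1, 3] / [2]
  Insert 7 (step 4): P = [2, 4, 7] / [3];  Q = [1, 3, 4] / [2]
  Insert 6 (step 5): P = [2, 4, 6] / [3, 7];  Q = [1, 3, 4] / [2, 5]
  Insert 5 (step 6): P = [2, 4, 5] / [3, 6] / [7];  Q = [1, 3, 4] / [2, 5] / [6]
  Insert 1 (step 7): P = [1, 4, 5] / [2, 6] / [3] / [7];  Q = [1, 3, 4] / [2, 5] / [6] / [7]
  Insert 8 (step 8): P = [1, 4, 5, 8] / [2, 6] / [3] / [7];  Q = [1, 3, 4, 8] / [2, 5] / [6] / [7]
Final shape: (4, 2, 1, 1).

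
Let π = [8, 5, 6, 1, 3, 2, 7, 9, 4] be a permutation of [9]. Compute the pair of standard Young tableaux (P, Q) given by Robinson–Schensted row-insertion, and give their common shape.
P = [1, 2, 4, 9] / [3, 6, 7] / [5] / [8];  Q = [1, 3, 7, 8] / [2, 5, 9] / [4] / [6];  common shape = (4, 3, 1, 1)

Row-insert the values π_1, π_2, … into P one at a time, bumping the leftmost entry strictly greater than the inserted value down to the next row. The recording tableau Q records, in position (i, j), the step at which that cell was added to P.
  Insert 8 (step 1): P = [8];  Q = [1]
  Insert 5 (step 2): P = [5] / [8];  Q = [1] / [2]
  Insert 6 (step 3): P = [5, 6] / [8];  Q = [1, 3] / [2]
  Insert 1 (step 4): P = [1, 6] / [5] / [8];  Q = [1, 3] / [2] / [4]
  Insert 3 (step 5): P = [1, 3] / [5, 6] / [8];  Q = [1, 3] / [2, 5] / [4]
  Insert 2 (step 6): P = [1, 2] / [3, 6] / [5] / [8];  Q = [1, 3] / [2, 5] / [4] / [6]
  Insert 7 (step 7): P = [1, 2, 7] / [3, 6] / [5] / [8];  Q = [1, 3, 7] / [2, 5] / [4] / [6]
  Insert 9 (step 8): P = [1, 2, 7, 9] / [3, 6] / [5] / [8];  Q = [1, 3, 7, 8] / [2, 5] / [4] / [6]
  Insert 4 (step 9): P = [1, 2, 4, 9] / [3, 6, 7] / [5] / [8];  Q = [1, 3, 7, 8] / [2, 5, 9] / [4] / [6]
Final shape: (4, 3, 1, 1).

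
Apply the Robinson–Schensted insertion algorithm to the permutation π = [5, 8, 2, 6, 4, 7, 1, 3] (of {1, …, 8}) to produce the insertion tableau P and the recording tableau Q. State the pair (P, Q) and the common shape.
P = [1, 3, 7] / [2, 4] / [5, 6] / [8];  Q = [1, 2, 6] / [3, 4] / [5, 8] / [7];  common shape = (3, 2, 2, 1)

Row-insert the values π_1, π_2, … into P one at a time, bumping the leftmost entry strictly greater than the inserted value down to the next row. The recording tableau Q records, in position (i, j), the step at which that cell was added to P.
  Insert 5 (step 1): P = [5];  Q = [1]
  Insert 8 (step 2): P = [5, 8];  Q = [1, 2]
  Insert 2 (step 3): P = [2, 8] / [5];  Q = [1, 2] / [3]
  Insert 6 (step 4): P = [2, 6] / [5, 8];  Q = [1, 2] / [3, 4]
  Insert 4 (step 5): P = [2, 4] / [5, 6] / [8];  Q = [1, 2] / [3, 4] / [5]
  Insert 7 (step 6): P = [2, 4, 7] / [5, 6] / [8];  Q = [1, 2, 6] / [3, 4] / [5]
  Insert 1 (step 7): P = [1, 4, 7] / [2, 6] / [5] / [8];  Q = [1, 2, 6] / [3, 4] / [5] / [7]
  Insert 3 (step 8): P = [1, 3, 7] / [2, 4] / [5, 6] / [8];  Q = [1, 2, 6] / [3, 4] / [5, 8] / [7]
Final shape: (3, 2, 2, 1).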